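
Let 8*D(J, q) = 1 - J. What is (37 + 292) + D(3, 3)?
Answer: 1315/4 ≈ 328.75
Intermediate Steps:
D(J, q) = ⅛ - J/8 (D(J, q) = (1 - J)/8 = ⅛ - J/8)
(37 + 292) + D(3, 3) = (37 + 292) + (⅛ - ⅛*3) = 329 + (⅛ - 3/8) = 329 - ¼ = 1315/4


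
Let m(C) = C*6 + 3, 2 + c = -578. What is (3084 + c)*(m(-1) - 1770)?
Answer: -4439592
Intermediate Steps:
c = -580 (c = -2 - 578 = -580)
m(C) = 3 + 6*C (m(C) = 6*C + 3 = 3 + 6*C)
(3084 + c)*(m(-1) - 1770) = (3084 - 580)*((3 + 6*(-1)) - 1770) = 2504*((3 - 6) - 1770) = 2504*(-3 - 1770) = 2504*(-1773) = -4439592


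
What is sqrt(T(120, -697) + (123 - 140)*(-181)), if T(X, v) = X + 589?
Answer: sqrt(3786) ≈ 61.530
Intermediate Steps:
T(X, v) = 589 + X
sqrt(T(120, -697) + (123 - 140)*(-181)) = sqrt((589 + 120) + (123 - 140)*(-181)) = sqrt(709 - 17*(-181)) = sqrt(709 + 3077) = sqrt(3786)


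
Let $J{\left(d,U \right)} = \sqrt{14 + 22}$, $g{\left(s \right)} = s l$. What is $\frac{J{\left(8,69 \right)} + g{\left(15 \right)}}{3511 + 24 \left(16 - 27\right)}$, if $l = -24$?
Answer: $- \frac{354}{3247} \approx -0.10902$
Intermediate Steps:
$g{\left(s \right)} = - 24 s$ ($g{\left(s \right)} = s \left(-24\right) = - 24 s$)
$J{\left(d,U \right)} = 6$ ($J{\left(d,U \right)} = \sqrt{36} = 6$)
$\frac{J{\left(8,69 \right)} + g{\left(15 \right)}}{3511 + 24 \left(16 - 27\right)} = \frac{6 - 360}{3511 + 24 \left(16 - 27\right)} = \frac{6 - 360}{3511 + 24 \left(-11\right)} = - \frac{354}{3511 - 264} = - \frac{354}{3247}$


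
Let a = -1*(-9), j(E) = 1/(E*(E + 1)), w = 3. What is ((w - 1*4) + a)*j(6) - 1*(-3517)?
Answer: 73861/21 ≈ 3517.2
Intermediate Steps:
j(E) = 1/(E*(1 + E))
a = 9
((w - 1*4) + a)*j(6) - 1*(-3517) = ((3 - 1*4) + 9)*(1/(6*(1 + 6))) - 1*(-3517) = ((3 - 4) + 9)*((⅙)/7) + 3517 = (-1 + 9)*((⅙)*(⅐)) + 3517 = 8*(1/42) + 3517 = 4/21 + 3517 = 73861/21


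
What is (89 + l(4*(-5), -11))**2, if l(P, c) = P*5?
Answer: 121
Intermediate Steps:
l(P, c) = 5*P
(89 + l(4*(-5), -11))**2 = (89 + 5*(4*(-5)))**2 = (89 + 5*(-20))**2 = (89 - 100)**2 = (-11)**2 = 121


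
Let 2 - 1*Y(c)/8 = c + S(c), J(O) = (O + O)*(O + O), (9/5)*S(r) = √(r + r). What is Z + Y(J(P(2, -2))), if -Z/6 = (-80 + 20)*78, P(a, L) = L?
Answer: 27968 - 160*√2/9 ≈ 27943.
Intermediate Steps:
Z = 28080 (Z = -6*(-80 + 20)*78 = -(-360)*78 = -6*(-4680) = 28080)
S(r) = 5*√2*√r/9 (S(r) = 5*√(r + r)/9 = 5*√(2*r)/9 = 5*(√2*√r)/9 = 5*√2*√r/9)
J(O) = 4*O² (J(O) = (2*O)*(2*O) = 4*O²)
Y(c) = 16 - 8*c - 40*√2*√c/9 (Y(c) = 16 - 8*(c + 5*√2*√c/9) = 16 + (-8*c - 40*√2*√c/9) = 16 - 8*c - 40*√2*√c/9)
Z + Y(J(P(2, -2))) = 28080 + (16 - 32*(-2)² - 40*√2*√(4*(-2)²)/9) = 28080 + (16 - 32*4 - 40*√2*√(4*4)/9) = 28080 + (16 - 8*16 - 40*√2*√16/9) = 28080 + (16 - 128 - 40/9*√2*4) = 28080 + (16 - 128 - 160*√2/9) = 28080 + (-112 - 160*√2/9) = 27968 - 160*√2/9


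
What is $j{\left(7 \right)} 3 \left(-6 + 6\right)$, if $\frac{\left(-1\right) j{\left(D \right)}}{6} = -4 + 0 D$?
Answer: $0$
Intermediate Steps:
$j{\left(D \right)} = 24$ ($j{\left(D \right)} = - 6 \left(-4 + 0 D\right) = - 6 \left(-4 + 0\right) = \left(-6\right) \left(-4\right) = 24$)
$j{\left(7 \right)} 3 \left(-6 + 6\right) = 24 \cdot 3 \left(-6 + 6\right) = 24 \cdot 3 \cdot 0 = 24 \cdot 0 = 0$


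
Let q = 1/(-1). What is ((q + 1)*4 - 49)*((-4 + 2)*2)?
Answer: 196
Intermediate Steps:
q = -1
((q + 1)*4 - 49)*((-4 + 2)*2) = ((-1 + 1)*4 - 49)*((-4 + 2)*2) = (0*4 - 49)*(-2*2) = (0 - 49)*(-4) = -49*(-4) = 196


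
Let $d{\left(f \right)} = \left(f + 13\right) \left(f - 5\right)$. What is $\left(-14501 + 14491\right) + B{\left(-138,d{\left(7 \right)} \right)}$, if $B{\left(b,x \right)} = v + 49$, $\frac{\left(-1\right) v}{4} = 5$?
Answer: $19$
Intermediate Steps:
$d{\left(f \right)} = \left(-5 + f\right) \left(13 + f\right)$ ($d{\left(f \right)} = \left(13 + f\right) \left(-5 + f\right) = \left(-5 + f\right) \left(13 + f\right)$)
$v = -20$ ($v = \left(-4\right) 5 = -20$)
$B{\left(b,x \right)} = 29$ ($B{\left(b,x \right)} = -20 + 49 = 29$)
$\left(-14501 + 14491\right) + B{\left(-138,d{\left(7 \right)} \right)} = \left(-14501 + 14491\right) + 29 = -10 + 29 = 19$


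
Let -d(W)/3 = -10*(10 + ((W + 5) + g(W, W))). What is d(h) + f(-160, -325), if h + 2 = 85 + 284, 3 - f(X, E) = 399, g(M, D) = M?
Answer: 22074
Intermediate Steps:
f(X, E) = -396 (f(X, E) = 3 - 1*399 = 3 - 399 = -396)
h = 367 (h = -2 + (85 + 284) = -2 + 369 = 367)
d(W) = 450 + 60*W (d(W) = -(-30)*(10 + ((W + 5) + W)) = -(-30)*(10 + ((5 + W) + W)) = -(-30)*(10 + (5 + 2*W)) = -(-30)*(15 + 2*W) = -3*(-150 - 20*W) = 450 + 60*W)
d(h) + f(-160, -325) = (450 + 60*367) - 396 = (450 + 22020) - 396 = 22470 - 396 = 22074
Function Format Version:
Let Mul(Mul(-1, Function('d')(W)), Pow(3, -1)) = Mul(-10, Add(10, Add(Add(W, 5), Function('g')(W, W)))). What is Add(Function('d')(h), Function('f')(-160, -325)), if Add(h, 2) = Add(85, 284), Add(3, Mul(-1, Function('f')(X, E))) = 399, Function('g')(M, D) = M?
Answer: 22074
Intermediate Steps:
Function('f')(X, E) = -396 (Function('f')(X, E) = Add(3, Mul(-1, 399)) = Add(3, -399) = -396)
h = 367 (h = Add(-2, Add(85, 284)) = Add(-2, 369) = 367)
Function('d')(W) = Add(450, Mul(60, W)) (Function('d')(W) = Mul(-3, Mul(-10, Add(10, Add(Add(W, 5), W)))) = Mul(-3, Mul(-10, Add(10, Add(Add(5, W), W)))) = Mul(-3, Mul(-10, Add(10, Add(5, Mul(2, W))))) = Mul(-3, Mul(-10, Add(15, Mul(2, W)))) = Mul(-3, Add(-150, Mul(-20, W))) = Add(450, Mul(60, W)))
Add(Function('d')(h), Function('f')(-160, -325)) = Add(Add(450, Mul(60, 367)), -396) = Add(Add(450, 22020), -396) = Add(22470, -396) = 22074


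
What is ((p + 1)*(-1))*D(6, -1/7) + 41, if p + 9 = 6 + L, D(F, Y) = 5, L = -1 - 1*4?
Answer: 76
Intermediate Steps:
L = -5 (L = -1 - 4 = -5)
p = -8 (p = -9 + (6 - 5) = -9 + 1 = -8)
((p + 1)*(-1))*D(6, -1/7) + 41 = ((-8 + 1)*(-1))*5 + 41 = -7*(-1)*5 + 41 = 7*5 + 41 = 35 + 41 = 76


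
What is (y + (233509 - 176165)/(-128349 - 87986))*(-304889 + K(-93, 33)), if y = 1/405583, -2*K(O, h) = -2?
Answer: 1012991913891528/12534542615 ≈ 80816.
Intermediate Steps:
K(O, h) = 1 (K(O, h) = -½*(-2) = 1)
y = 1/405583 ≈ 2.4656e-6
(y + (233509 - 176165)/(-128349 - 87986))*(-304889 + K(-93, 33)) = (1/405583 + (233509 - 176165)/(-128349 - 87986))*(-304889 + 1) = (1/405583 + 57344/(-216335))*(-304888) = (1/405583 + 57344*(-1/216335))*(-304888) = (1/405583 - 8192/30905)*(-304888) = -3322505031/12534542615*(-304888) = 1012991913891528/12534542615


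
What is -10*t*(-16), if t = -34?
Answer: -5440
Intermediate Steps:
-10*t*(-16) = -10*(-34)*(-16) = 340*(-16) = -5440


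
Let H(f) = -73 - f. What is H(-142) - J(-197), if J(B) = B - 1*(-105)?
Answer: 161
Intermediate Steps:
J(B) = 105 + B (J(B) = B + 105 = 105 + B)
H(-142) - J(-197) = (-73 - 1*(-142)) - (105 - 197) = (-73 + 142) - 1*(-92) = 69 + 92 = 161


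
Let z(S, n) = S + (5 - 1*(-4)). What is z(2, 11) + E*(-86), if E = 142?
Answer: -12201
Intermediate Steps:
z(S, n) = 9 + S (z(S, n) = S + (5 + 4) = S + 9 = 9 + S)
z(2, 11) + E*(-86) = (9 + 2) + 142*(-86) = 11 - 12212 = -12201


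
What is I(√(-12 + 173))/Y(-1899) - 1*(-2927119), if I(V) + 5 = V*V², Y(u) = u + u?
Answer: 11117197967/3798 - 161*√161/3798 ≈ 2.9271e+6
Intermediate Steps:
Y(u) = 2*u
I(V) = -5 + V³ (I(V) = -5 + V*V² = -5 + V³)
I(√(-12 + 173))/Y(-1899) - 1*(-2927119) = (-5 + (√(-12 + 173))³)/((2*(-1899))) - 1*(-2927119) = (-5 + (√161)³)/(-3798) + 2927119 = (-5 + 161*√161)*(-1/3798) + 2927119 = (5/3798 - 161*√161/3798) + 2927119 = 11117197967/3798 - 161*√161/3798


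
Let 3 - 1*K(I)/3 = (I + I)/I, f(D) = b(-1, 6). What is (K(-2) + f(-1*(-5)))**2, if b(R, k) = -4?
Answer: 1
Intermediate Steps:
f(D) = -4
K(I) = 3 (K(I) = 9 - 3*(I + I)/I = 9 - 3*2*I/I = 9 - 3*2 = 9 - 6 = 3)
(K(-2) + f(-1*(-5)))**2 = (3 - 4)**2 = (-1)**2 = 1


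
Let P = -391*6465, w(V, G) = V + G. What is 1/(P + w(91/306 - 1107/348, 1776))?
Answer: -17748/44832191351 ≈ -3.9588e-7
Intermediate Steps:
w(V, G) = G + V
P = -2527815
1/(P + w(91/306 - 1107/348, 1776)) = 1/(-2527815 + (1776 + (91/306 - 1107/348))) = 1/(-2527815 + (1776 + (91*(1/306) - 1107*1/348))) = 1/(-2527815 + (1776 + (91/306 - 369/116))) = 1/(-2527815 + (1776 - 51179/17748)) = 1/(-2527815 + 31469269/17748) = 1/(-44832191351/17748) = -17748/44832191351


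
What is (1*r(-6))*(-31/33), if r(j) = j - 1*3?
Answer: 93/11 ≈ 8.4545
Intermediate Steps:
r(j) = -3 + j (r(j) = j - 3 = -3 + j)
(1*r(-6))*(-31/33) = (1*(-3 - 6))*(-31/33) = (1*(-9))*(-31*1/33) = -9*(-31/33) = 93/11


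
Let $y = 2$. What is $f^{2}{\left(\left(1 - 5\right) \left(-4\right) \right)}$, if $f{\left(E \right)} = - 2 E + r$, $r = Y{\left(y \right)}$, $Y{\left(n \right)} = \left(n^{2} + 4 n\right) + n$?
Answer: $324$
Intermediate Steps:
$Y{\left(n \right)} = n^{2} + 5 n$
$r = 14$ ($r = 2 \left(5 + 2\right) = 2 \cdot 7 = 14$)
$f{\left(E \right)} = 14 - 2 E$ ($f{\left(E \right)} = - 2 E + 14 = 14 - 2 E$)
$f^{2}{\left(\left(1 - 5\right) \left(-4\right) \right)} = \left(14 - 2 \left(1 - 5\right) \left(-4\right)\right)^{2} = \left(14 - 2 \left(\left(-4\right) \left(-4\right)\right)\right)^{2} = \left(14 - 32\right)^{2} = \left(-18\right)^{2} = 324$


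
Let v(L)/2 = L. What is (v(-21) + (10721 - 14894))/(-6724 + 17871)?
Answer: -4215/11147 ≈ -0.37813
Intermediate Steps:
v(L) = 2*L
(v(-21) + (10721 - 14894))/(-6724 + 17871) = (2*(-21) + (10721 - 14894))/(-6724 + 17871) = (-42 - 4173)/11147 = -4215*1/11147 = -4215/11147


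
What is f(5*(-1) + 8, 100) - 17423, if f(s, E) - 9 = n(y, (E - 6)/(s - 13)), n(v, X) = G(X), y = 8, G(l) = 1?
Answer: -17413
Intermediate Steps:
n(v, X) = 1
f(s, E) = 10 (f(s, E) = 9 + 1 = 10)
f(5*(-1) + 8, 100) - 17423 = 10 - 17423 = -17413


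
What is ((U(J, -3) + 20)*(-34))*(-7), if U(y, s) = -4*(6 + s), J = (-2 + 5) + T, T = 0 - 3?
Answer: 1904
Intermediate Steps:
T = -3
J = 0 (J = (-2 + 5) - 3 = 3 - 3 = 0)
U(y, s) = -24 - 4*s
((U(J, -3) + 20)*(-34))*(-7) = (((-24 - 4*(-3)) + 20)*(-34))*(-7) = (((-24 + 12) + 20)*(-34))*(-7) = ((-12 + 20)*(-34))*(-7) = (8*(-34))*(-7) = -272*(-7) = 1904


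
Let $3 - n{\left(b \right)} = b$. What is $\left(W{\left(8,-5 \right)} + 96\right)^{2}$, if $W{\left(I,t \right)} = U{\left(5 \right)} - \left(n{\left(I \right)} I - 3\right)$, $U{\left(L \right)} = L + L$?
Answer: $22201$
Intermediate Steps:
$n{\left(b \right)} = 3 - b$
$U{\left(L \right)} = 2 L$
$W{\left(I,t \right)} = 13 - I \left(3 - I\right)$ ($W{\left(I,t \right)} = 2 \cdot 5 - \left(\left(3 - I\right) I - 3\right) = 10 - \left(I \left(3 - I\right) - 3\right) = 10 - \left(-3 + I \left(3 - I\right)\right) = 13 - I \left(3 - I\right)$)
$\left(W{\left(8,-5 \right)} + 96\right)^{2} = \left(\left(13 + 8 \left(-3 + 8\right)\right) + 96\right)^{2} = \left(\left(13 + 8 \cdot 5\right) + 96\right)^{2} = \left(\left(13 + 40\right) + 96\right)^{2} = \left(53 + 96\right)^{2} = 149^{2} = 22201$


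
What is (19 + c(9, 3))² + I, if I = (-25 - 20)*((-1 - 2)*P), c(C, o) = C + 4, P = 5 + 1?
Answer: 1834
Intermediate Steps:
P = 6
c(C, o) = 4 + C
I = 810 (I = (-25 - 20)*((-1 - 2)*6) = -(-135)*6 = -45*(-18) = 810)
(19 + c(9, 3))² + I = (19 + (4 + 9))² + 810 = (19 + 13)² + 810 = 32² + 810 = 1024 + 810 = 1834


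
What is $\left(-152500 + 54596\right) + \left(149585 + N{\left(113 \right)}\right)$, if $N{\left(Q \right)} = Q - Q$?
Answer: $51681$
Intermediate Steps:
$N{\left(Q \right)} = 0$
$\left(-152500 + 54596\right) + \left(149585 + N{\left(113 \right)}\right) = \left(-152500 + 54596\right) + \left(149585 + 0\right) = -97904 + 149585 = 51681$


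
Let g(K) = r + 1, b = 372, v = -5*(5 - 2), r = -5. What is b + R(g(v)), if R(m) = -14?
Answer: 358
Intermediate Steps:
v = -15 (v = -5*3 = -15)
g(K) = -4 (g(K) = -5 + 1 = -4)
b + R(g(v)) = 372 - 14 = 358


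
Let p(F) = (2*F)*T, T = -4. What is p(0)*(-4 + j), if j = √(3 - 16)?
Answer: 0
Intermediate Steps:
j = I*√13 (j = √(-13) = I*√13 ≈ 3.6056*I)
p(F) = -8*F (p(F) = (2*F)*(-4) = -8*F)
p(0)*(-4 + j) = (-8*0)*(-4 + I*√13) = 0*(-4 + I*√13) = 0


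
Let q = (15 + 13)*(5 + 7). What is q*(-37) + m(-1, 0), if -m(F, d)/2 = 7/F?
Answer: -12418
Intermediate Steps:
m(F, d) = -14/F
q = 336 (q = 28*12 = 336)
q*(-37) + m(-1, 0) = 336*(-37) - 14/(-1) = -12432 - 14*(-1) = -12432 + 14 = -12418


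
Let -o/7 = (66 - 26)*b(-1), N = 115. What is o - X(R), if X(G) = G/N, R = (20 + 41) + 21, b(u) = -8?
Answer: 257518/115 ≈ 2239.3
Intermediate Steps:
R = 82 (R = 61 + 21 = 82)
X(G) = G/115
o = 2240 (o = -7*(66 - 26)*(-8) = -280*(-8) = -7*(-320) = 2240)
o - X(R) = 2240 - 82/115 = 257518/115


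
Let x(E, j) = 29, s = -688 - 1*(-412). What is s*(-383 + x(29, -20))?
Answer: 97704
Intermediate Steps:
s = -276 (s = -688 + 412 = -276)
s*(-383 + x(29, -20)) = -276*(-383 + 29) = -276*(-354) = 97704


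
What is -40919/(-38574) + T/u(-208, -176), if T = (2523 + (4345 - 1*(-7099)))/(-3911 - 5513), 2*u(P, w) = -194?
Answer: 18971983345/17630786736 ≈ 1.0761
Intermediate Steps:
u(P, w) = -97 (u(P, w) = (½)*(-194) = -97)
T = -13967/9424 (T = (2523 + (4345 + 7099))/(-9424) = (2523 + 11444)*(-1/9424) = 13967*(-1/9424) = -13967/9424 ≈ -1.4821)
-40919/(-38574) + T/u(-208, -176) = -40919/(-38574) - 13967/9424/(-97) = -40919*(-1/38574) - 13967/9424*(-1/97) = 40919/38574 + 13967/914128 = 18971983345/17630786736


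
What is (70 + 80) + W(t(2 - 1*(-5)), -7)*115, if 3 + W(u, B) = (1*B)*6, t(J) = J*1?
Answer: -5025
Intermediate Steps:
t(J) = J
W(u, B) = -3 + 6*B (W(u, B) = -3 + (1*B)*6 = -3 + B*6 = -3 + 6*B)
(70 + 80) + W(t(2 - 1*(-5)), -7)*115 = (70 + 80) + (-3 + 6*(-7))*115 = 150 + (-3 - 42)*115 = 150 - 45*115 = 150 - 5175 = -5025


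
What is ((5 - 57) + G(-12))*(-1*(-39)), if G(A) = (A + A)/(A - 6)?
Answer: -1976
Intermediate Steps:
G(A) = 2*A/(-6 + A) (G(A) = (2*A)/(-6 + A) = 2*A/(-6 + A))
((5 - 57) + G(-12))*(-1*(-39)) = ((5 - 57) + 2*(-12)/(-6 - 12))*(-1*(-39)) = (-52 + 2*(-12)/(-18))*39 = (-52 + 2*(-12)*(-1/18))*39 = (-52 + 4/3)*39 = -152/3*39 = -1976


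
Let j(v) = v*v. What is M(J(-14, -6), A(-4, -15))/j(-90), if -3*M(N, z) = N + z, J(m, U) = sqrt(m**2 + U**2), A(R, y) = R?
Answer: 1/6075 - sqrt(58)/12150 ≈ -0.00046220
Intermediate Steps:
j(v) = v**2
J(m, U) = sqrt(U**2 + m**2)
M(N, z) = -N/3 - z/3 (M(N, z) = -(N + z)/3 = -N/3 - z/3)
M(J(-14, -6), A(-4, -15))/j(-90) = (-sqrt((-6)**2 + (-14)**2)/3 - 1/3*(-4))/((-90)**2) = (-sqrt(36 + 196)/3 + 4/3)/8100 = (-2*sqrt(58)/3 + 4/3)*(1/8100) = (4/3 - 2*sqrt(58)/3)*(1/8100) = 1/6075 - sqrt(58)/12150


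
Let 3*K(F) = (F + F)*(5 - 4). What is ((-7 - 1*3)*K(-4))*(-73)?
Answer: -5840/3 ≈ -1946.7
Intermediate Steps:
K(F) = 2*F/3 (K(F) = ((F + F)*(5 - 4))/3 = ((2*F)*1)/3 = (2*F)/3 = 2*F/3)
((-7 - 1*3)*K(-4))*(-73) = ((-7 - 1*3)*((⅔)*(-4)))*(-73) = ((-7 - 3)*(-8/3))*(-73) = -10*(-8/3)*(-73) = (80/3)*(-73) = -5840/3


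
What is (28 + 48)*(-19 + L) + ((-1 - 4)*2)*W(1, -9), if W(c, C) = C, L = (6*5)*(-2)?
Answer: -5914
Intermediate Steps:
L = -60 (L = 30*(-2) = -60)
(28 + 48)*(-19 + L) + ((-1 - 4)*2)*W(1, -9) = (28 + 48)*(-19 - 60) + ((-1 - 4)*2)*(-9) = 76*(-79) - 5*2*(-9) = -6004 - 10*(-9) = -6004 + 90 = -5914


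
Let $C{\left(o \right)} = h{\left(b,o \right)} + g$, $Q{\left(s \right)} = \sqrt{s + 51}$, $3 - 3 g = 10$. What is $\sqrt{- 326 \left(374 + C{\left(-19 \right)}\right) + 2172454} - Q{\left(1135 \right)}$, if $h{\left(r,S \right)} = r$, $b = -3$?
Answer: $- \sqrt{1186} + \frac{\sqrt{18470418}}{3} \approx 1398.1$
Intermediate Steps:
$g = - \frac{7}{3}$ ($g = 1 - \frac{10}{3} = - \frac{7}{3} \approx -2.3333$)
$Q{\left(s \right)} = \sqrt{51 + s}$
$C{\left(o \right)} = - \frac{16}{3}$ ($C{\left(o \right)} = -3 - \frac{7}{3} = - \frac{16}{3}$)
$\sqrt{- 326 \left(374 + C{\left(-19 \right)}\right) + 2172454} - Q{\left(1135 \right)} = \sqrt{- 326 \left(374 - \frac{16}{3}\right) + 2172454} - \sqrt{51 + 1135} = \sqrt{\left(-326\right) \frac{1106}{3} + 2172454} - \sqrt{1186} = \sqrt{- \frac{360556}{3} + 2172454} - \sqrt{1186} = \sqrt{\frac{6156806}{3}} - \sqrt{1186} = \frac{\sqrt{18470418}}{3} - \sqrt{1186} = - \sqrt{1186} + \frac{\sqrt{18470418}}{3}$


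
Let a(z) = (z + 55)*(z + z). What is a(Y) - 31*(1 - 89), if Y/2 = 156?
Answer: 231736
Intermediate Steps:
Y = 312 (Y = 2*156 = 312)
a(z) = 2*z*(55 + z) (a(z) = (55 + z)*(2*z) = 2*z*(55 + z))
a(Y) - 31*(1 - 89) = 2*312*(55 + 312) - 31*(1 - 89) = 2*312*367 - 31*(-88) = 229008 - 1*(-2728) = 229008 + 2728 = 231736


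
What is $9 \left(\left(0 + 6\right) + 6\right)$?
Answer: $108$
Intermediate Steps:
$9 \left(\left(0 + 6\right) + 6\right) = 9 \left(6 + 6\right) = 9 \cdot 12 = 108$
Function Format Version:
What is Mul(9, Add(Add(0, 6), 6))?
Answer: 108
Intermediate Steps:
Mul(9, Add(Add(0, 6), 6)) = Mul(9, Add(6, 6)) = Mul(9, 12) = 108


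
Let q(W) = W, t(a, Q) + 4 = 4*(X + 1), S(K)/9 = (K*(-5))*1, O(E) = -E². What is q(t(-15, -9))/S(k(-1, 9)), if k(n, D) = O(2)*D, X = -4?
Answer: -4/405 ≈ -0.0098765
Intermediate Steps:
k(n, D) = -4*D (k(n, D) = (-1*2²)*D = (-1*4)*D = -4*D)
S(K) = -45*K (S(K) = 9*((K*(-5))*1) = 9*(-5*K*1) = 9*(-5*K) = -45*K)
t(a, Q) = -16 (t(a, Q) = -4 + 4*(-4 + 1) = -4 + 4*(-3) = -4 - 12 = -16)
q(t(-15, -9))/S(k(-1, 9)) = -16/((-(-180)*9)) = -16/((-45*(-36))) = -16/1620 = -16*1/1620 = -4/405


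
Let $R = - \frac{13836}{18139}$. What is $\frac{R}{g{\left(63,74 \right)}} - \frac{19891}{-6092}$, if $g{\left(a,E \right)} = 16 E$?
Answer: $\frac{26694142769}{8177206312} \approx 3.2645$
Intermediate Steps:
$R = - \frac{13836}{18139}$ ($R = \left(-13836\right) \frac{1}{18139} = - \frac{13836}{18139} \approx -0.76278$)
$\frac{R}{g{\left(63,74 \right)}} - \frac{19891}{-6092} = - \frac{13836}{18139 \cdot 16 \cdot 74} - \frac{19891}{-6092} = - \frac{13836}{18139 \cdot 1184} - - \frac{19891}{6092} = \left(- \frac{13836}{18139}\right) \frac{1}{1184} + \frac{19891}{6092} = - \frac{3459}{5369144} + \frac{19891}{6092} = \frac{26694142769}{8177206312}$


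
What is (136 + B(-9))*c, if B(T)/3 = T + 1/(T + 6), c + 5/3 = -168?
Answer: -18324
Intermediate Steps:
c = -509/3 (c = -5/3 - 168 = -509/3 ≈ -169.67)
B(T) = 3*T + 3/(6 + T) (B(T) = 3*(T + 1/(T + 6)) = 3*(T + 1/(6 + T)) = 3*T + 3/(6 + T))
(136 + B(-9))*c = (136 + 3*(1 + (-9)**2 + 6*(-9))/(6 - 9))*(-509/3) = (136 + 3*(1 + 81 - 54)/(-3))*(-509/3) = (136 + 3*(-1/3)*28)*(-509/3) = (136 - 28)*(-509/3) = 108*(-509/3) = -18324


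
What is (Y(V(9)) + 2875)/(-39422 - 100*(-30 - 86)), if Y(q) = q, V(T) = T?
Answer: -1442/13911 ≈ -0.10366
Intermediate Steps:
(Y(V(9)) + 2875)/(-39422 - 100*(-30 - 86)) = (9 + 2875)/(-39422 - 100*(-30 - 86)) = 2884/(-39422 - 100*(-116)) = 2884/(-39422 + 11600) = 2884/(-27822) = 2884*(-1/27822) = -1442/13911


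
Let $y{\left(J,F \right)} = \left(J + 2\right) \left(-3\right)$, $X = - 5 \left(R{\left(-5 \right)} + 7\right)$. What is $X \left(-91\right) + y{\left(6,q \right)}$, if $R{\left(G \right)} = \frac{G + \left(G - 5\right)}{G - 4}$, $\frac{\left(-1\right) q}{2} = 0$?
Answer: $\frac{11758}{3} \approx 3919.3$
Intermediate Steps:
$q = 0$ ($q = \left(-2\right) 0 = 0$)
$R{\left(G \right)} = \frac{-5 + 2 G}{-4 + G}$ ($R{\left(G \right)} = \frac{G + \left(-5 + G\right)}{-4 + G} = \frac{-5 + 2 G}{-4 + G}$)
$X = - \frac{130}{3}$ ($X = - 5 \left(\frac{-5 + 2 \left(-5\right)}{-4 - 5} + 7\right) = - 5 \left(\frac{-5 - 10}{-9} + 7\right) = - 5 \left(\left(- \frac{1}{9}\right) \left(-15\right) + 7\right) = - 5 \left(\frac{5}{3} + 7\right) = \left(-5\right) \frac{26}{3} = - \frac{130}{3} \approx -43.333$)
$y{\left(J,F \right)} = -6 - 3 J$ ($y{\left(J,F \right)} = \left(2 + J\right) \left(-3\right) = -6 - 3 J$)
$X \left(-91\right) + y{\left(6,q \right)} = \left(- \frac{130}{3}\right) \left(-91\right) - 24 = \frac{11830}{3} - 24 = \frac{11758}{3}$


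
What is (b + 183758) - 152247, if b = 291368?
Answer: 322879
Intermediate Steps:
(b + 183758) - 152247 = (291368 + 183758) - 152247 = 475126 - 152247 = 322879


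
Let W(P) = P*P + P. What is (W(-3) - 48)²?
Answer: 1764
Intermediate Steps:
W(P) = P + P² (W(P) = P² + P = P + P²)
(W(-3) - 48)² = (-3*(1 - 3) - 48)² = (-3*(-2) - 48)² = (6 - 48)² = (-42)² = 1764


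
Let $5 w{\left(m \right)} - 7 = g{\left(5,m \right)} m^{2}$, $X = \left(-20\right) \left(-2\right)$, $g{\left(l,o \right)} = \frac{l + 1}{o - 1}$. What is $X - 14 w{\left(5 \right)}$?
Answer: $- \frac{423}{5} \approx -84.6$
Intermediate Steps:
$g{\left(l,o \right)} = \frac{1 + l}{-1 + o}$
$X = 40$
$w{\left(m \right)} = \frac{7}{5} + \frac{6 m^{2}}{5 \left(-1 + m\right)}$ ($w{\left(m \right)} = \frac{7}{5} + \frac{\frac{1 + 5}{-1 + m} m^{2}}{5} = \frac{7}{5} + \frac{\frac{1}{-1 + m} 6 m^{2}}{5} = \frac{7}{5} + \frac{\frac{6}{-1 + m} m^{2}}{5} = \frac{7}{5} + \frac{6 m^{2} \frac{1}{-1 + m}}{5} = \frac{7}{5} + \frac{6 m^{2}}{5 \left(-1 + m\right)}$)
$X - 14 w{\left(5 \right)} = 40 - 14 \frac{-7 + 6 \cdot 5^{2} + 7 \cdot 5}{5 \left(-1 + 5\right)} = 40 - 14 \frac{-7 + 6 \cdot 25 + 35}{5 \cdot 4} = 40 - 14 \cdot \frac{1}{5} \cdot \frac{1}{4} \left(-7 + 150 + 35\right) = 40 - 14 \cdot \frac{1}{5} \cdot \frac{1}{4} \cdot 178 = 40 - \frac{623}{5} = - \frac{423}{5}$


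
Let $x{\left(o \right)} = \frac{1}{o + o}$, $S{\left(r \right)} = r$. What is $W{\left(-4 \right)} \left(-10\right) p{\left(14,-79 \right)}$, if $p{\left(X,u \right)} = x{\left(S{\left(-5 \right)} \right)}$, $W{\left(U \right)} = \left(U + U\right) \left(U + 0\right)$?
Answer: $32$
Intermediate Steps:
$W{\left(U \right)} = 2 U^{2}$ ($W{\left(U \right)} = 2 U U = 2 U^{2}$)
$x{\left(o \right)} = \frac{1}{2 o}$
$p{\left(X,u \right)} = - \frac{1}{10}$ ($p{\left(X,u \right)} = \frac{1}{2 \left(-5\right)} = \frac{1}{2} \left(- \frac{1}{5}\right) = - \frac{1}{10}$)
$W{\left(-4 \right)} \left(-10\right) p{\left(14,-79 \right)} = 2 \left(-4\right)^{2} \left(-10\right) \left(- \frac{1}{10}\right) = 2 \cdot 16 \left(-10\right) \left(- \frac{1}{10}\right) = 32 \left(-10\right) \left(- \frac{1}{10}\right) = \left(-320\right) \left(- \frac{1}{10}\right) = 32$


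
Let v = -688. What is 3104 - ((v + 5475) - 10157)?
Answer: 8474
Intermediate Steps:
3104 - ((v + 5475) - 10157) = 3104 - ((-688 + 5475) - 10157) = 3104 - (4787 - 10157) = 3104 - 1*(-5370) = 3104 + 5370 = 8474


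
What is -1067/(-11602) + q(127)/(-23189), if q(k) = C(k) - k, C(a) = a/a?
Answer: 26204515/269038778 ≈ 0.097401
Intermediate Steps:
C(a) = 1
q(k) = 1 - k
-1067/(-11602) + q(127)/(-23189) = -1067/(-11602) + (1 - 1*127)/(-23189) = -1067*(-1/11602) + (1 - 127)*(-1/23189) = 1067/11602 - 126*(-1/23189) = 1067/11602 + 126/23189 = 26204515/269038778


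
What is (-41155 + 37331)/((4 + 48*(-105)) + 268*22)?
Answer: -956/215 ≈ -4.4465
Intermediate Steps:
(-41155 + 37331)/((4 + 48*(-105)) + 268*22) = -3824/((4 - 5040) + 5896) = -3824/(-5036 + 5896) = -3824/860 = -3824*1/860 = -956/215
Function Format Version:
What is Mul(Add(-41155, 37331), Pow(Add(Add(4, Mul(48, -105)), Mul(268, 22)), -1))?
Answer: Rational(-956, 215) ≈ -4.4465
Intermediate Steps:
Mul(Add(-41155, 37331), Pow(Add(Add(4, Mul(48, -105)), Mul(268, 22)), -1)) = Mul(-3824, Pow(Add(Add(4, -5040), 5896), -1)) = Mul(-3824, Pow(Add(-5036, 5896), -1)) = Mul(-3824, Pow(860, -1)) = Mul(-3824, Rational(1, 860)) = Rational(-956, 215)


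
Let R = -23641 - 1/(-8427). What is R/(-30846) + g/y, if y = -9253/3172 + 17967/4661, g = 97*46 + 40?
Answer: 8652247714170749587/1801780683158511 ≈ 4802.1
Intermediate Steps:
g = 4502 (g = 4462 + 40 = 4502)
y = 13863091/14784692 (y = -9253*1/3172 + 17967*(1/4661) = -9253/3172 + 17967/4661 = 13863091/14784692 ≈ 0.93766)
R = -199222706/8427 (R = -23641 - 1*(-1/8427) = -23641 + 1/8427 = -199222706/8427 ≈ -23641.)
R/(-30846) + g/y = -199222706/8427/(-30846) + 4502/(13863091/14784692) = -199222706/8427*(-1/30846) + 4502*(14784692/13863091) = 99611353/129969621 + 66560683384/13863091 = 8652247714170749587/1801780683158511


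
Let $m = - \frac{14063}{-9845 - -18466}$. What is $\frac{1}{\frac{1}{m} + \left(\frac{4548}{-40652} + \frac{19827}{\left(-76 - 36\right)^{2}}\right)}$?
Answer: $\frac{36588100864}{31308174263} \approx 1.1686$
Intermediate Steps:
$m = - \frac{14063}{8621}$ ($m = - \frac{14063}{-9845 + 18466} = - \frac{14063}{8621} \approx -1.6312$)
$\frac{1}{\frac{1}{m} + \left(\frac{4548}{-40652} + \frac{19827}{\left(-76 - 36\right)^{2}}\right)} = \frac{1}{\frac{1}{- \frac{14063}{8621}} + \left(\frac{4548}{-40652} + \frac{19827}{\left(-76 - 36\right)^{2}}\right)} = \frac{1}{- \frac{8621}{14063} + \left(4548 \left(- \frac{1}{40652}\right) + \frac{19827}{\left(-112\right)^{2}}\right)} = \frac{1}{- \frac{8621}{14063} - \left(\frac{1137}{10163} - \frac{19827}{12544}\right)} = \frac{1}{- \frac{8621}{14063} + \left(- \frac{1137}{10163} + 19827 \cdot \frac{1}{12544}\right)} = \frac{1}{- \frac{8621}{14063} + \left(- \frac{1137}{10163} + \frac{19827}{12544}\right)} = \frac{1}{- \frac{8621}{14063} + \frac{187239273}{127484672}} = \frac{1}{\frac{31308174263}{36588100864}} = \frac{36588100864}{31308174263}$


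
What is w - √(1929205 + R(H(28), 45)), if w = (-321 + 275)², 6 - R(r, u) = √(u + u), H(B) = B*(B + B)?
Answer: 2116 - √(1929211 - 3*√10) ≈ 727.04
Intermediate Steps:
H(B) = 2*B² (H(B) = B*(2*B) = 2*B²)
R(r, u) = 6 - √2*√u (R(r, u) = 6 - √(u + u) = 6 - √(2*u) = 6 - √2*√u)
w = 2116 (w = (-46)² = 2116)
w - √(1929205 + R(H(28), 45)) = 2116 - √(1929205 + (6 - √2*√45)) = 2116 - √(1929205 + (6 - √2*3*√5)) = 2116 - √(1929205 + (6 - 3*√10)) = 2116 - √(1929211 - 3*√10)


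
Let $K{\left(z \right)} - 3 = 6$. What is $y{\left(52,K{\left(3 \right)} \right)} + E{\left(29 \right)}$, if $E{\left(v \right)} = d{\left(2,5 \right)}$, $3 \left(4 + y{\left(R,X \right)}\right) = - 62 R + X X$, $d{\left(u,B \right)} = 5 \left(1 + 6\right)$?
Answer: $- \frac{3050}{3} \approx -1016.7$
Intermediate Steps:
$K{\left(z \right)} = 9$ ($K{\left(z \right)} = 3 + 6 = 9$)
$d{\left(u,B \right)} = 35$ ($d{\left(u,B \right)} = 5 \cdot 7 = 35$)
$y{\left(R,X \right)} = -4 - \frac{62 R}{3} + \frac{X^{2}}{3}$ ($y{\left(R,X \right)} = -4 + \frac{- 62 R + X X}{3} = -4 + \frac{- 62 R + X^{2}}{3} = -4 + \frac{X^{2} - 62 R}{3} = -4 - \left(- \frac{X^{2}}{3} + \frac{62 R}{3}\right) = -4 - \frac{62 R}{3} + \frac{X^{2}}{3}$)
$E{\left(v \right)} = 35$
$y{\left(52,K{\left(3 \right)} \right)} + E{\left(29 \right)} = \left(-4 - \frac{3224}{3} + \frac{9^{2}}{3}\right) + 35 = \left(-4 - \frac{3224}{3} + \frac{1}{3} \cdot 81\right) + 35 = \left(-4 - \frac{3224}{3} + 27\right) + 35 = - \frac{3155}{3} + 35 = - \frac{3050}{3}$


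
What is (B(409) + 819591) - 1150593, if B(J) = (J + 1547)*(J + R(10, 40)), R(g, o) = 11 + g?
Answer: 510078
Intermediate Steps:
B(J) = (21 + J)*(1547 + J) (B(J) = (J + 1547)*(J + (11 + 10)) = (1547 + J)*(J + 21) = (1547 + J)*(21 + J) = (21 + J)*(1547 + J))
(B(409) + 819591) - 1150593 = ((32487 + 409² + 1568*409) + 819591) - 1150593 = ((32487 + 167281 + 641312) + 819591) - 1150593 = (841080 + 819591) - 1150593 = 1660671 - 1150593 = 510078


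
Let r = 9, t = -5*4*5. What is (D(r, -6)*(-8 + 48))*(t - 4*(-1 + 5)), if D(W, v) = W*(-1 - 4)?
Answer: 208800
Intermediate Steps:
t = -100 (t = -20*5 = -100)
D(W, v) = -5*W (D(W, v) = W*(-5) = -5*W)
(D(r, -6)*(-8 + 48))*(t - 4*(-1 + 5)) = ((-5*9)*(-8 + 48))*(-100 - 4*(-1 + 5)) = (-45*40)*(-100 - 4*4) = -1800*(-100 - 1*16) = -1800*(-100 - 16) = -1800*(-116) = 208800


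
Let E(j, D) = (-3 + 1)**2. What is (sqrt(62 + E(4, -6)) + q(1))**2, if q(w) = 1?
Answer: (1 + sqrt(66))**2 ≈ 83.248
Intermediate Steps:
E(j, D) = 4 (E(j, D) = (-2)**2 = 4)
(sqrt(62 + E(4, -6)) + q(1))**2 = (sqrt(62 + 4) + 1)**2 = (sqrt(66) + 1)**2 = (1 + sqrt(66))**2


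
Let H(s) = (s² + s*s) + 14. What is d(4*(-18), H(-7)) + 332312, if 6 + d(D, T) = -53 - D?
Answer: 332325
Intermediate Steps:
H(s) = 14 + 2*s² (H(s) = (s² + s²) + 14 = 2*s² + 14 = 14 + 2*s²)
d(D, T) = -59 - D (d(D, T) = -6 + (-53 - D) = -59 - D)
d(4*(-18), H(-7)) + 332312 = (-59 - 4*(-18)) + 332312 = (-59 - 1*(-72)) + 332312 = (-59 + 72) + 332312 = 13 + 332312 = 332325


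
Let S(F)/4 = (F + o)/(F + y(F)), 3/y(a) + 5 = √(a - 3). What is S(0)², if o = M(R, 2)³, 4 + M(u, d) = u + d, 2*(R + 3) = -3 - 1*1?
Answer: 41412448/9 - 18823840*I*√3/9 ≈ 4.6014e+6 - 3.6226e+6*I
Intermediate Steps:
R = -5 (R = -3 + (-3 - 1*1)/2 = -3 + (-3 - 1)/2 = -3 + (½)*(-4) = -3 - 2 = -5)
y(a) = 3/(-5 + √(-3 + a)) (y(a) = 3/(-5 + √(a - 3)) = 3/(-5 + √(-3 + a)))
M(u, d) = -4 + d + u (M(u, d) = -4 + (u + d) = -4 + (d + u) = -4 + d + u)
o = -343 (o = (-4 + 2 - 5)³ = (-7)³ = -343)
S(F) = 4*(-343 + F)/(F + 3/(-5 + √(-3 + F))) (S(F) = 4*((F - 343)/(F + 3/(-5 + √(-3 + F)))) = 4*((-343 + F)/(F + 3/(-5 + √(-3 + F)))) = 4*(-343 + F)/(F + 3/(-5 + √(-3 + F))))
S(0)² = (4*(-343 + 0)*(-5 + √(-3 + 0))/(3 + 0*(-5 + √(-3 + 0))))² = (4*(-343)*(-5 + √(-3))/(3 + 0*(-5 + √(-3))))² = (4*(-343)*(-5 + I*√3)/(3 + 0*(-5 + I*√3)))² = (4*(-343)*(-5 + I*√3)/(3 + 0))² = (4*(-343)*(-5 + I*√3)/3)² = (4*(⅓)*(-343)*(-5 + I*√3))² = (6860/3 - 1372*I*√3/3)²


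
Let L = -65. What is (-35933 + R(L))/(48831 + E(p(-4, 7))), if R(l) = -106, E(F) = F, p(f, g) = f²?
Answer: -36039/48847 ≈ -0.73779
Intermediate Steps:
(-35933 + R(L))/(48831 + E(p(-4, 7))) = (-35933 - 106)/(48831 + (-4)²) = -36039/(48831 + 16) = -36039/48847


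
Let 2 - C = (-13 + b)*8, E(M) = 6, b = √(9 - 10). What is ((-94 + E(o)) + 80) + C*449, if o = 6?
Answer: 47586 - 3592*I ≈ 47586.0 - 3592.0*I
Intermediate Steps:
b = I (b = √(-1) = I ≈ 1.0*I)
C = 106 - 8*I (C = 2 - (-13 + I)*8 = 2 - (-104 + 8*I) = 2 + (104 - 8*I) = 106 - 8*I ≈ 106.0 - 8.0*I)
((-94 + E(o)) + 80) + C*449 = ((-94 + 6) + 80) + (106 - 8*I)*449 = (-88 + 80) + (47594 - 3592*I) = -8 + (47594 - 3592*I) = 47586 - 3592*I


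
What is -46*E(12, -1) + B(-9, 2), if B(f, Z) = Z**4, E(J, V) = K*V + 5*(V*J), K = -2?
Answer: 2684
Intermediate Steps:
E(J, V) = -2*V + 5*J*V (E(J, V) = -2*V + 5*(V*J) = -2*V + 5*(J*V) = -2*V + 5*J*V)
-46*E(12, -1) + B(-9, 2) = -(-46)*(-2 + 5*12) + 2**4 = -(-46)*(-2 + 60) + 16 = -(-46)*58 + 16 = -46*(-58) + 16 = 2668 + 16 = 2684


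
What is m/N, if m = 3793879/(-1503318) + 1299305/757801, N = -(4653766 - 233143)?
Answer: 921736706089/5036043937529116314 ≈ 1.8303e-7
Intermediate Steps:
N = -4420623 (N = -1*4420623 = -4420623)
m = -921736706089/1139215883718 (m = 3793879*(-1/1503318) + 1299305*(1/757801) = -3793879/1503318 + 1299305/757801 = -921736706089/1139215883718 ≈ -0.80910)
m/N = -921736706089/1139215883718/(-4420623) = -921736706089/1139215883718*(-1/4420623) = 921736706089/5036043937529116314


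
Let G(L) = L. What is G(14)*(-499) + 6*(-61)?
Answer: -7352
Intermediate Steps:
G(14)*(-499) + 6*(-61) = 14*(-499) + 6*(-61) = -6986 - 366 = -7352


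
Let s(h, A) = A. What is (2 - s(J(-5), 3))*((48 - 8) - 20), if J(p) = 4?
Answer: -20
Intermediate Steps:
(2 - s(J(-5), 3))*((48 - 8) - 20) = (2 - 1*3)*((48 - 8) - 20) = (2 - 3)*(40 - 20) = -1*20 = -20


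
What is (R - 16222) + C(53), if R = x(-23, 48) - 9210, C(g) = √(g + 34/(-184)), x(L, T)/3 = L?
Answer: -25501 + √111757/46 ≈ -25494.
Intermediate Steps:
x(L, T) = 3*L
C(g) = √(-17/92 + g) (C(g) = √(g + 34*(-1/184)) = √(g - 17/92) = √(-17/92 + g))
R = -9279 (R = 3*(-23) - 9210 = -69 - 9210 = -9279)
(R - 16222) + C(53) = (-9279 - 16222) + √(-391 + 2116*53)/46 = -25501 + √(-391 + 112148)/46 = -25501 + √111757/46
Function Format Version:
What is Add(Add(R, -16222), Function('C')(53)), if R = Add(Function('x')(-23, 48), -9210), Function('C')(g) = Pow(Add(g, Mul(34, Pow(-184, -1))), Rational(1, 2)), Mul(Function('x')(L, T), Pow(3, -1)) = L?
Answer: Add(-25501, Mul(Rational(1, 46), Pow(111757, Rational(1, 2)))) ≈ -25494.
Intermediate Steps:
Function('x')(L, T) = Mul(3, L)
Function('C')(g) = Pow(Add(Rational(-17, 92), g), Rational(1, 2)) (Function('C')(g) = Pow(Add(g, Mul(34, Rational(-1, 184))), Rational(1, 2)) = Pow(Add(g, Rational(-17, 92)), Rational(1, 2)) = Pow(Add(Rational(-17, 92), g), Rational(1, 2)))
R = -9279 (R = Add(Mul(3, -23), -9210) = Add(-69, -9210) = -9279)
Add(Add(R, -16222), Function('C')(53)) = Add(Add(-9279, -16222), Mul(Rational(1, 46), Pow(Add(-391, Mul(2116, 53)), Rational(1, 2)))) = Add(-25501, Mul(Rational(1, 46), Pow(Add(-391, 112148), Rational(1, 2)))) = Add(-25501, Mul(Rational(1, 46), Pow(111757, Rational(1, 2))))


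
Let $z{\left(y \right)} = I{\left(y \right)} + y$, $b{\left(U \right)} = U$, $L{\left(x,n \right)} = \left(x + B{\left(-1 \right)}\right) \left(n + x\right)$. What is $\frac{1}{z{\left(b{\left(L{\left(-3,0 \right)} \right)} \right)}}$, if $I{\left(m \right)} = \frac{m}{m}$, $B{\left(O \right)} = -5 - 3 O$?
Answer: $\frac{1}{16} \approx 0.0625$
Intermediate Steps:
$L{\left(x,n \right)} = \left(-2 + x\right) \left(n + x\right)$ ($L{\left(x,n \right)} = \left(x - 2\right) \left(n + x\right) = \left(-2 + x\right) \left(n + x\right)$)
$I{\left(m \right)} = 1$
$z{\left(y \right)} = 1 + y$
$\frac{1}{z{\left(b{\left(L{\left(-3,0 \right)} \right)} \right)}} = \frac{1}{1 + \left(\left(-3\right)^{2} - 0 - -6 + 0 \left(-3\right)\right)} = \frac{1}{1 + \left(9 + 0 + 6 + 0\right)} = \frac{1}{1 + 15} = \frac{1}{16}$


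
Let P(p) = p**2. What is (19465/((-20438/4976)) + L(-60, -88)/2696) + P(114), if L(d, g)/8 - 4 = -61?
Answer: 28434535265/3443803 ≈ 8256.7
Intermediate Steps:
L(d, g) = -456 (L(d, g) = 32 + 8*(-61) = 32 - 488 = -456)
(19465/((-20438/4976)) + L(-60, -88)/2696) + P(114) = (19465/((-20438/4976)) - 456/2696) + 114**2 = (19465/((-20438*1/4976)) - 456*1/2696) + 12996 = (19465/(-10219/2488) - 57/337) + 12996 = (19465*(-2488/10219) - 57/337) + 12996 = (-48428920/10219 - 57/337) + 12996 = -16321128523/3443803 + 12996 = 28434535265/3443803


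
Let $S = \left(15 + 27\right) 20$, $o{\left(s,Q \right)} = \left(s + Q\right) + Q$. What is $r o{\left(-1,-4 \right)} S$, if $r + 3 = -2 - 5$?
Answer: $75600$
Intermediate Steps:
$o{\left(s,Q \right)} = s + 2 Q$ ($o{\left(s,Q \right)} = \left(Q + s\right) + Q = s + 2 Q$)
$r = -10$ ($r = -3 - 7 = -10$)
$S = 840$ ($S = 42 \cdot 20 = 840$)
$r o{\left(-1,-4 \right)} S = - 10 \left(-1 + 2 \left(-4\right)\right) 840 = - 10 \left(-1 - 8\right) 840 = \left(-10\right) \left(-9\right) 840 = 90 \cdot 840 = 75600$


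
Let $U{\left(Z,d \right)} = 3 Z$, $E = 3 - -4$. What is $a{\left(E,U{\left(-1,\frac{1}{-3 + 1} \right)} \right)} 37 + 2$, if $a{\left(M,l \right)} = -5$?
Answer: $-183$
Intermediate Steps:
$E = 7$ ($E = 3 + 4 = 7$)
$a{\left(E,U{\left(-1,\frac{1}{-3 + 1} \right)} \right)} 37 + 2 = \left(-5\right) 37 + 2 = -185 + 2 = -183$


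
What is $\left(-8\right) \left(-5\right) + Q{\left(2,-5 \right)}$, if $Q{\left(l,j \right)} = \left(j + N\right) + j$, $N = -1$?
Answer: $29$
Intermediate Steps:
$Q{\left(l,j \right)} = -1 + 2 j$ ($Q{\left(l,j \right)} = \left(j - 1\right) + j = \left(-1 + j\right) + j = -1 + 2 j$)
$\left(-8\right) \left(-5\right) + Q{\left(2,-5 \right)} = \left(-8\right) \left(-5\right) + \left(-1 + 2 \left(-5\right)\right) = 40 - 11 = 29$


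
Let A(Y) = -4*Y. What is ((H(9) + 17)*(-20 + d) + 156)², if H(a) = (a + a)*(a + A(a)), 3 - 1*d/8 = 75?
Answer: 78220902400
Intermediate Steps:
d = -576 (d = 24 - 8*75 = 24 - 600 = -576)
H(a) = -6*a² (H(a) = (a + a)*(a - 4*a) = (2*a)*(-3*a) = -6*a²)
((H(9) + 17)*(-20 + d) + 156)² = ((-6*9² + 17)*(-20 - 576) + 156)² = ((-6*81 + 17)*(-596) + 156)² = ((-486 + 17)*(-596) + 156)² = (-469*(-596) + 156)² = (279524 + 156)² = 279680² = 78220902400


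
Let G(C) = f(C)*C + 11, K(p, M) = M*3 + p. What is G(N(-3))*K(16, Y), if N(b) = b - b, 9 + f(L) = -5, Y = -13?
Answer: -253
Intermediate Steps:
f(L) = -14 (f(L) = -9 - 5 = -14)
N(b) = 0
K(p, M) = p + 3*M (K(p, M) = 3*M + p = p + 3*M)
G(C) = 11 - 14*C (G(C) = -14*C + 11 = 11 - 14*C)
G(N(-3))*K(16, Y) = (11 - 14*0)*(16 + 3*(-13)) = (11 + 0)*(16 - 39) = 11*(-23) = -253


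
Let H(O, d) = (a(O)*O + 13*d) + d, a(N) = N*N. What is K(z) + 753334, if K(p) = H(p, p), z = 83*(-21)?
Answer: -5294590475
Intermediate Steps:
a(N) = N²
z = -1743
H(O, d) = O³ + 14*d (H(O, d) = (O²*O + 13*d) + d = (O³ + 13*d) + d = O³ + 14*d)
K(p) = p³ + 14*p
K(z) + 753334 = -1743*(14 + (-1743)²) + 753334 = -1743*(14 + 3038049) + 753334 = -1743*3038063 + 753334 = -5295343809 + 753334 = -5294590475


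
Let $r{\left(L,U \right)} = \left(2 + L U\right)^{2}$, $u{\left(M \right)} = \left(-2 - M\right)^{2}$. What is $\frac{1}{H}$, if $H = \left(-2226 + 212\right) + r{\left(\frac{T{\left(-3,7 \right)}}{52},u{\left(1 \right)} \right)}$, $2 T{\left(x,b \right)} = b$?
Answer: $- \frac{10816}{21709983} \approx -0.0004982$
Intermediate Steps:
$T{\left(x,b \right)} = \frac{b}{2}$
$H = - \frac{21709983}{10816}$ ($H = \left(-2226 + 212\right) + \left(2 + \frac{\frac{1}{2} \cdot 7}{52} \left(2 + 1\right)^{2}\right)^{2} = -2014 + \left(2 + \frac{7}{2} \cdot \frac{1}{52} \cdot 3^{2}\right)^{2} = -2014 + \left(2 + \frac{7}{104} \cdot 9\right)^{2} = -2014 + \left(2 + \frac{63}{104}\right)^{2} = -2014 + \left(\frac{271}{104}\right)^{2} = -2014 + \frac{73441}{10816} = - \frac{21709983}{10816} \approx -2007.2$)
$\frac{1}{H} = \frac{1}{- \frac{21709983}{10816}} = - \frac{10816}{21709983}$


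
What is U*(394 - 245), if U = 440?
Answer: 65560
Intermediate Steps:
U*(394 - 245) = 440*(394 - 245) = 440*149 = 65560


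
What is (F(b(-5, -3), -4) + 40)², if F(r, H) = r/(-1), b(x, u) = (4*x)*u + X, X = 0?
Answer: 400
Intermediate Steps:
b(x, u) = 4*u*x (b(x, u) = (4*x)*u + 0 = 4*u*x + 0 = 4*u*x)
F(r, H) = -r (F(r, H) = r*(-1) = -r)
(F(b(-5, -3), -4) + 40)² = (-4*(-3)*(-5) + 40)² = (-1*60 + 40)² = (-60 + 40)² = (-20)² = 400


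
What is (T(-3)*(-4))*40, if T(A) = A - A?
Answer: 0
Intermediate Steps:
T(A) = 0
(T(-3)*(-4))*40 = (0*(-4))*40 = 0*40 = 0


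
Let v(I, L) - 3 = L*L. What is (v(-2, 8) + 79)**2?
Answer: 21316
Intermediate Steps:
v(I, L) = 3 + L**2 (v(I, L) = 3 + L*L = 3 + L**2)
(v(-2, 8) + 79)**2 = ((3 + 8**2) + 79)**2 = ((3 + 64) + 79)**2 = (67 + 79)**2 = 146**2 = 21316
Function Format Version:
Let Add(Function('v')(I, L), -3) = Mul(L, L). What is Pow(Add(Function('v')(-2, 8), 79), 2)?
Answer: 21316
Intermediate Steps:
Function('v')(I, L) = Add(3, Pow(L, 2)) (Function('v')(I, L) = Add(3, Mul(L, L)) = Add(3, Pow(L, 2)))
Pow(Add(Function('v')(-2, 8), 79), 2) = Pow(Add(Add(3, Pow(8, 2)), 79), 2) = Pow(Add(Add(3, 64), 79), 2) = Pow(Add(67, 79), 2) = Pow(146, 2) = 21316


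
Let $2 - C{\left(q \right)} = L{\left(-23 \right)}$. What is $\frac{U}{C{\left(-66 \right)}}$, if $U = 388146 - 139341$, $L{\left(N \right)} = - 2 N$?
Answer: $- \frac{248805}{44} \approx -5654.7$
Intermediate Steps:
$C{\left(q \right)} = -44$ ($C{\left(q \right)} = 2 - \left(-2\right) \left(-23\right) = 2 - 46 = -44$)
$U = 248805$
$\frac{U}{C{\left(-66 \right)}} = \frac{248805}{-44} = 248805 \left(- \frac{1}{44}\right) = - \frac{248805}{44}$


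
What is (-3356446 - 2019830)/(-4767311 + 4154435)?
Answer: 448023/51073 ≈ 8.7722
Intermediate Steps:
(-3356446 - 2019830)/(-4767311 + 4154435) = -5376276/(-612876) = -5376276*(-1/612876) = 448023/51073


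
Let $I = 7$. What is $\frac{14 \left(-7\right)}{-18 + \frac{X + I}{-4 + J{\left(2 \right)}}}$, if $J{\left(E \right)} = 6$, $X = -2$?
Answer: $\frac{196}{31} \approx 6.3226$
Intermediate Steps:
$\frac{14 \left(-7\right)}{-18 + \frac{X + I}{-4 + J{\left(2 \right)}}} = \frac{14 \left(-7\right)}{-18 + \frac{-2 + 7}{-4 + 6}} = - \frac{98}{-18 + \frac{5}{2}} = - \frac{98}{- \frac{31}{2}} = \left(-98\right) \left(- \frac{2}{31}\right) = \frac{196}{31}$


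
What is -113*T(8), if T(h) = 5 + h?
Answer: -1469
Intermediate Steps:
-113*T(8) = -113*(5 + 8) = -113*13 = -1469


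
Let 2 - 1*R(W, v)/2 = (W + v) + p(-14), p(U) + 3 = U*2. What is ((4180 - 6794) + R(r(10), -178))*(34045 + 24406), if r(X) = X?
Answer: -129293612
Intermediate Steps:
p(U) = -3 + 2*U (p(U) = -3 + U*2 = -3 + 2*U)
R(W, v) = 66 - 2*W - 2*v (R(W, v) = 4 - 2*((W + v) + (-3 + 2*(-14))) = 4 - 2*((W + v) + (-3 - 28)) = 4 - 2*((W + v) - 31) = 4 - 2*(-31 + W + v) = 4 + (62 - 2*W - 2*v) = 66 - 2*W - 2*v)
((4180 - 6794) + R(r(10), -178))*(34045 + 24406) = ((4180 - 6794) + (66 - 2*10 - 2*(-178)))*(34045 + 24406) = (-2614 + (66 - 20 + 356))*58451 = (-2614 + 402)*58451 = -2212*58451 = -129293612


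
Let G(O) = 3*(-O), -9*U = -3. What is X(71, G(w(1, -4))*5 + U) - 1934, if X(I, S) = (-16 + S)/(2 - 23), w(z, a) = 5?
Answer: -121570/63 ≈ -1929.7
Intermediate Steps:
U = 1/3 (U = -1/9*(-3) = 1/3 ≈ 0.33333)
G(O) = -3*O
X(I, S) = 16/21 - S/21 (X(I, S) = (-16 + S)/(-21) = (-16 + S)*(-1/21) = 16/21 - S/21)
X(71, G(w(1, -4))*5 + U) - 1934 = (16/21 - (-3*5*5 + 1/3)/21) - 1934 = (16/21 - (-15*5 + 1/3)/21) - 1934 = (16/21 - (-75 + 1/3)/21) - 1934 = (16/21 - 1/21*(-224/3)) - 1934 = (16/21 + 32/9) - 1934 = 272/63 - 1934 = -121570/63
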